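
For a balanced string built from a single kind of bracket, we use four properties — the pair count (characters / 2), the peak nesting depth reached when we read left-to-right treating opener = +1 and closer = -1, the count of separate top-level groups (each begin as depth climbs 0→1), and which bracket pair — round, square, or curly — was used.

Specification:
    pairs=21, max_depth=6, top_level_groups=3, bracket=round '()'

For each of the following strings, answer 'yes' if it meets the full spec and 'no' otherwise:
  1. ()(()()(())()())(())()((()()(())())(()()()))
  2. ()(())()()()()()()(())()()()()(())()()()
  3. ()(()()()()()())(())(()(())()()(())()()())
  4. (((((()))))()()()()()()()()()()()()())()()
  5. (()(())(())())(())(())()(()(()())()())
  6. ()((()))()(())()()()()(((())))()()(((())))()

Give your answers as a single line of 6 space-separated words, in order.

String 1 '()(()()(())()())(())()((()()(())())(()()()))': depth seq [1 0 1 2 1 2 1 2 3 2 1 2 1 2 1 0 1 2 1 0 1 0 1 2 3 2 3 2 3 4 3 2 3 2 1 2 3 2 3 2 3 2 1 0]
  -> pairs=22 depth=4 groups=5 -> no
String 2 '()(())()()()()()()(())()()()()(())()()()': depth seq [1 0 1 2 1 0 1 0 1 0 1 0 1 0 1 0 1 0 1 2 1 0 1 0 1 0 1 0 1 0 1 2 1 0 1 0 1 0 1 0]
  -> pairs=20 depth=2 groups=17 -> no
String 3 '()(()()()()()())(())(()(())()()(())()()())': depth seq [1 0 1 2 1 2 1 2 1 2 1 2 1 2 1 0 1 2 1 0 1 2 1 2 3 2 1 2 1 2 1 2 3 2 1 2 1 2 1 2 1 0]
  -> pairs=21 depth=3 groups=4 -> no
String 4 '(((((()))))()()()()()()()()()()()()())()()': depth seq [1 2 3 4 5 6 5 4 3 2 1 2 1 2 1 2 1 2 1 2 1 2 1 2 1 2 1 2 1 2 1 2 1 2 1 2 1 0 1 0 1 0]
  -> pairs=21 depth=6 groups=3 -> yes
String 5 '(()(())(())())(())(())()(()(()())()())': depth seq [1 2 1 2 3 2 1 2 3 2 1 2 1 0 1 2 1 0 1 2 1 0 1 0 1 2 1 2 3 2 3 2 1 2 1 2 1 0]
  -> pairs=19 depth=3 groups=5 -> no
String 6 '()((()))()(())()()()()(((())))()()(((())))()': depth seq [1 0 1 2 3 2 1 0 1 0 1 2 1 0 1 0 1 0 1 0 1 0 1 2 3 4 3 2 1 0 1 0 1 0 1 2 3 4 3 2 1 0 1 0]
  -> pairs=22 depth=4 groups=13 -> no

Answer: no no no yes no no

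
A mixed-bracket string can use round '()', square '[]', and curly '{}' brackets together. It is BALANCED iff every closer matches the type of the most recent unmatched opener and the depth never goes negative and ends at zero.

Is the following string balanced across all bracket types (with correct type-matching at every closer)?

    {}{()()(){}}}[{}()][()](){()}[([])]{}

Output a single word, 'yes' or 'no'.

pos 0: push '{'; stack = {
pos 1: '}' matches '{'; pop; stack = (empty)
pos 2: push '{'; stack = {
pos 3: push '('; stack = {(
pos 4: ')' matches '('; pop; stack = {
pos 5: push '('; stack = {(
pos 6: ')' matches '('; pop; stack = {
pos 7: push '('; stack = {(
pos 8: ')' matches '('; pop; stack = {
pos 9: push '{'; stack = {{
pos 10: '}' matches '{'; pop; stack = {
pos 11: '}' matches '{'; pop; stack = (empty)
pos 12: saw closer '}' but stack is empty → INVALID
Verdict: unmatched closer '}' at position 12 → no

Answer: no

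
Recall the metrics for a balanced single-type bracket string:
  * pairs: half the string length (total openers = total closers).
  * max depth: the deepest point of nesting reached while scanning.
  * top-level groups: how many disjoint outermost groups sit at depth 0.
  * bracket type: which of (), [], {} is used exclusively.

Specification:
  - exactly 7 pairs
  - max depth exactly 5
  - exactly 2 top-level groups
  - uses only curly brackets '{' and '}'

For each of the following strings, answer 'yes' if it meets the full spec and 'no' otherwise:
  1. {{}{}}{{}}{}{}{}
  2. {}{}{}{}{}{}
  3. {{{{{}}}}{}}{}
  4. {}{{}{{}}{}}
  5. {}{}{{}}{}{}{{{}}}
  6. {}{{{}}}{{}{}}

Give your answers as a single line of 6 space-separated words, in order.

Answer: no no yes no no no

Derivation:
String 1 '{{}{}}{{}}{}{}{}': depth seq [1 2 1 2 1 0 1 2 1 0 1 0 1 0 1 0]
  -> pairs=8 depth=2 groups=5 -> no
String 2 '{}{}{}{}{}{}': depth seq [1 0 1 0 1 0 1 0 1 0 1 0]
  -> pairs=6 depth=1 groups=6 -> no
String 3 '{{{{{}}}}{}}{}': depth seq [1 2 3 4 5 4 3 2 1 2 1 0 1 0]
  -> pairs=7 depth=5 groups=2 -> yes
String 4 '{}{{}{{}}{}}': depth seq [1 0 1 2 1 2 3 2 1 2 1 0]
  -> pairs=6 depth=3 groups=2 -> no
String 5 '{}{}{{}}{}{}{{{}}}': depth seq [1 0 1 0 1 2 1 0 1 0 1 0 1 2 3 2 1 0]
  -> pairs=9 depth=3 groups=6 -> no
String 6 '{}{{{}}}{{}{}}': depth seq [1 0 1 2 3 2 1 0 1 2 1 2 1 0]
  -> pairs=7 depth=3 groups=3 -> no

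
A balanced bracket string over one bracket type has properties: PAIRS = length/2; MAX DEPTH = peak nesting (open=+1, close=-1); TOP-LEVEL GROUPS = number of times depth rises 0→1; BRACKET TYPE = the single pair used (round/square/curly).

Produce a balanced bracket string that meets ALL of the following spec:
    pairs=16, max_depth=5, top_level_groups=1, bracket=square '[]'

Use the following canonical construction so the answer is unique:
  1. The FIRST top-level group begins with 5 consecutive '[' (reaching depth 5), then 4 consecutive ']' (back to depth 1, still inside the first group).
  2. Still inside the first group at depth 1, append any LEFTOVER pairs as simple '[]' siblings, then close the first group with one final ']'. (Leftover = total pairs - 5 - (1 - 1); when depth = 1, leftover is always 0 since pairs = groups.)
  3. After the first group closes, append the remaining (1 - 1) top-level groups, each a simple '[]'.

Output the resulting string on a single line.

Answer: [[[[[]]]][][][][][][][][][][][]]

Derivation:
Spec: pairs=16 depth=5 groups=1
Leftover pairs = 16 - 5 - (1-1) = 11
First group: deep chain of depth 5 + 11 sibling pairs
Remaining 0 groups: simple '[]' each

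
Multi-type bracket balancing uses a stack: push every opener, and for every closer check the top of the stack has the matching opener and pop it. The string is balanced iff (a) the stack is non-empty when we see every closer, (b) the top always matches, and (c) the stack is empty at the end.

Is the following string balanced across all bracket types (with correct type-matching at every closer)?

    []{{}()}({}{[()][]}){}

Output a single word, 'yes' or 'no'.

Answer: yes

Derivation:
pos 0: push '['; stack = [
pos 1: ']' matches '['; pop; stack = (empty)
pos 2: push '{'; stack = {
pos 3: push '{'; stack = {{
pos 4: '}' matches '{'; pop; stack = {
pos 5: push '('; stack = {(
pos 6: ')' matches '('; pop; stack = {
pos 7: '}' matches '{'; pop; stack = (empty)
pos 8: push '('; stack = (
pos 9: push '{'; stack = ({
pos 10: '}' matches '{'; pop; stack = (
pos 11: push '{'; stack = ({
pos 12: push '['; stack = ({[
pos 13: push '('; stack = ({[(
pos 14: ')' matches '('; pop; stack = ({[
pos 15: ']' matches '['; pop; stack = ({
pos 16: push '['; stack = ({[
pos 17: ']' matches '['; pop; stack = ({
pos 18: '}' matches '{'; pop; stack = (
pos 19: ')' matches '('; pop; stack = (empty)
pos 20: push '{'; stack = {
pos 21: '}' matches '{'; pop; stack = (empty)
end: stack empty → VALID
Verdict: properly nested → yes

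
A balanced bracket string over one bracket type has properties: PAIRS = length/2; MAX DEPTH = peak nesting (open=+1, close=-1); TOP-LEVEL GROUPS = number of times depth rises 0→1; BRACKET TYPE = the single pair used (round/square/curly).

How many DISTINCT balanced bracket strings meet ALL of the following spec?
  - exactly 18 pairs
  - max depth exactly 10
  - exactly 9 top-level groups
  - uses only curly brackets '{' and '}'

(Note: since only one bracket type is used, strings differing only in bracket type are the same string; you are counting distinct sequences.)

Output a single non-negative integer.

Answer: 9

Derivation:
Spec: pairs=18 depth=10 groups=9
Count(depth <= 10) = 1562275
Count(depth <= 9) = 1562266
Count(depth == 10) = 1562275 - 1562266 = 9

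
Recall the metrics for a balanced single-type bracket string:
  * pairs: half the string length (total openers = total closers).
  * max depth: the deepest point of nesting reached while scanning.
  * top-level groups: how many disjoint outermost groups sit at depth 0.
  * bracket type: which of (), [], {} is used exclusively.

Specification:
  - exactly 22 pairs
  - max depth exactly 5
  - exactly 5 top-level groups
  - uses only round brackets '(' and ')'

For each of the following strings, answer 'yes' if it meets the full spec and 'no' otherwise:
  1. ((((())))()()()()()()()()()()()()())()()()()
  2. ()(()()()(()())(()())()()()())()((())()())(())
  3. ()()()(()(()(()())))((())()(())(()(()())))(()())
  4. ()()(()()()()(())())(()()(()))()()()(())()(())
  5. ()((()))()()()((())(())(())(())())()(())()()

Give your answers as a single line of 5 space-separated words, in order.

String 1 '((((())))()()()()()()()()()()()()())()()()()': depth seq [1 2 3 4 5 4 3 2 1 2 1 2 1 2 1 2 1 2 1 2 1 2 1 2 1 2 1 2 1 2 1 2 1 2 1 0 1 0 1 0 1 0 1 0]
  -> pairs=22 depth=5 groups=5 -> yes
String 2 '()(()()()(()())(()())()()()())()((())()())(())': depth seq [1 0 1 2 1 2 1 2 1 2 3 2 3 2 1 2 3 2 3 2 1 2 1 2 1 2 1 2 1 0 1 0 1 2 3 2 1 2 1 2 1 0 1 2 1 0]
  -> pairs=23 depth=3 groups=5 -> no
String 3 '()()()(()(()(()())))((())()(())(()(()())))(()())': depth seq [1 0 1 0 1 0 1 2 1 2 3 2 3 4 3 4 3 2 1 0 1 2 3 2 1 2 1 2 3 2 1 2 3 2 3 4 3 4 3 2 1 0 1 2 1 2 1 0]
  -> pairs=24 depth=4 groups=6 -> no
String 4 '()()(()()()()(())())(()()(()))()()()(())()(())': depth seq [1 0 1 0 1 2 1 2 1 2 1 2 1 2 3 2 1 2 1 0 1 2 1 2 1 2 3 2 1 0 1 0 1 0 1 0 1 2 1 0 1 0 1 2 1 0]
  -> pairs=23 depth=3 groups=10 -> no
String 5 '()((()))()()()((())(())(())(())())()(())()()': depth seq [1 0 1 2 3 2 1 0 1 0 1 0 1 0 1 2 3 2 1 2 3 2 1 2 3 2 1 2 3 2 1 2 1 0 1 0 1 2 1 0 1 0 1 0]
  -> pairs=22 depth=3 groups=10 -> no

Answer: yes no no no no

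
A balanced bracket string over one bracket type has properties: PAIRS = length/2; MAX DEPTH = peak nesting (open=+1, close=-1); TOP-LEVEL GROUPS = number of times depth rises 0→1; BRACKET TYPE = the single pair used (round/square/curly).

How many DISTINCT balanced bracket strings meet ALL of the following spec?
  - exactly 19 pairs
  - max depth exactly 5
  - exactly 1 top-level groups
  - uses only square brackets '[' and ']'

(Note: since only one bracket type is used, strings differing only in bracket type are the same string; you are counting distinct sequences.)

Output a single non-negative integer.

Answer: 55342617

Derivation:
Spec: pairs=19 depth=5 groups=1
Count(depth <= 5) = 64570082
Count(depth <= 4) = 9227465
Count(depth == 5) = 64570082 - 9227465 = 55342617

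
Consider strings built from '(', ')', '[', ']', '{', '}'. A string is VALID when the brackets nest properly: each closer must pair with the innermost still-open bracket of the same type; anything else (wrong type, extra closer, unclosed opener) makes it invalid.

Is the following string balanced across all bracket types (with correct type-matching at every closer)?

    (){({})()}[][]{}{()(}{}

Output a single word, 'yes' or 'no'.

pos 0: push '('; stack = (
pos 1: ')' matches '('; pop; stack = (empty)
pos 2: push '{'; stack = {
pos 3: push '('; stack = {(
pos 4: push '{'; stack = {({
pos 5: '}' matches '{'; pop; stack = {(
pos 6: ')' matches '('; pop; stack = {
pos 7: push '('; stack = {(
pos 8: ')' matches '('; pop; stack = {
pos 9: '}' matches '{'; pop; stack = (empty)
pos 10: push '['; stack = [
pos 11: ']' matches '['; pop; stack = (empty)
pos 12: push '['; stack = [
pos 13: ']' matches '['; pop; stack = (empty)
pos 14: push '{'; stack = {
pos 15: '}' matches '{'; pop; stack = (empty)
pos 16: push '{'; stack = {
pos 17: push '('; stack = {(
pos 18: ')' matches '('; pop; stack = {
pos 19: push '('; stack = {(
pos 20: saw closer '}' but top of stack is '(' (expected ')') → INVALID
Verdict: type mismatch at position 20: '}' closes '(' → no

Answer: no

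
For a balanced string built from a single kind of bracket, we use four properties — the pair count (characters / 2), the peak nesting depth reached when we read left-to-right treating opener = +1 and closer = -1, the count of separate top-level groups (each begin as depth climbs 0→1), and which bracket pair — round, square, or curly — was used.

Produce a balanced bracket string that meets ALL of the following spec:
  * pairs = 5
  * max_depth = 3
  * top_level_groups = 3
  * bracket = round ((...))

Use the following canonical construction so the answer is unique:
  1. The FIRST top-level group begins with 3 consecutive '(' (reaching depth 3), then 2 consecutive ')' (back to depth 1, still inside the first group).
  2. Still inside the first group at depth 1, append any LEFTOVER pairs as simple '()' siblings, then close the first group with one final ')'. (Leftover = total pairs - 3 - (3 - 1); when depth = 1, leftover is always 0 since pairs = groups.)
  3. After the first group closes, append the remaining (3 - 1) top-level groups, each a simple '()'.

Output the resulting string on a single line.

Spec: pairs=5 depth=3 groups=3
Leftover pairs = 5 - 3 - (3-1) = 0
First group: deep chain of depth 3 + 0 sibling pairs
Remaining 2 groups: simple '()' each

Answer: ((()))()()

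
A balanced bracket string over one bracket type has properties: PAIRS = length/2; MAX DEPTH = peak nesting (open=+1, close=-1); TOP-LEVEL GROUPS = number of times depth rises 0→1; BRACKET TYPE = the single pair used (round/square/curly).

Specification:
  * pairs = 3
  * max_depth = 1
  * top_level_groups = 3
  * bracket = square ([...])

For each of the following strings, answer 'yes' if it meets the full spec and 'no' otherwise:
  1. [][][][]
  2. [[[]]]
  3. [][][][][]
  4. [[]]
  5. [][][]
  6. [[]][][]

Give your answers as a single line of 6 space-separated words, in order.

String 1 '[][][][]': depth seq [1 0 1 0 1 0 1 0]
  -> pairs=4 depth=1 groups=4 -> no
String 2 '[[[]]]': depth seq [1 2 3 2 1 0]
  -> pairs=3 depth=3 groups=1 -> no
String 3 '[][][][][]': depth seq [1 0 1 0 1 0 1 0 1 0]
  -> pairs=5 depth=1 groups=5 -> no
String 4 '[[]]': depth seq [1 2 1 0]
  -> pairs=2 depth=2 groups=1 -> no
String 5 '[][][]': depth seq [1 0 1 0 1 0]
  -> pairs=3 depth=1 groups=3 -> yes
String 6 '[[]][][]': depth seq [1 2 1 0 1 0 1 0]
  -> pairs=4 depth=2 groups=3 -> no

Answer: no no no no yes no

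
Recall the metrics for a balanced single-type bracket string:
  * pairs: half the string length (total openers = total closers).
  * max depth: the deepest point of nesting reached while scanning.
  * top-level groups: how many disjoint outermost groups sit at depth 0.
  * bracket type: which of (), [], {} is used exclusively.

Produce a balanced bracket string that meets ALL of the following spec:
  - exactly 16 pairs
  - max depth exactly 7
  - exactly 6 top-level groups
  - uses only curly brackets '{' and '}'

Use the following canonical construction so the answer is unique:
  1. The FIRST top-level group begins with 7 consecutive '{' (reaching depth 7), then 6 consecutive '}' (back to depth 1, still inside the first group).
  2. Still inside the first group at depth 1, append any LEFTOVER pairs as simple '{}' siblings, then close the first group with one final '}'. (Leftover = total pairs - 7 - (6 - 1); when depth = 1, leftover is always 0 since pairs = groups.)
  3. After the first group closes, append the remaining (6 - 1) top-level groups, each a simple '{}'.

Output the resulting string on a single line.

Spec: pairs=16 depth=7 groups=6
Leftover pairs = 16 - 7 - (6-1) = 4
First group: deep chain of depth 7 + 4 sibling pairs
Remaining 5 groups: simple '{}' each

Answer: {{{{{{{}}}}}}{}{}{}{}}{}{}{}{}{}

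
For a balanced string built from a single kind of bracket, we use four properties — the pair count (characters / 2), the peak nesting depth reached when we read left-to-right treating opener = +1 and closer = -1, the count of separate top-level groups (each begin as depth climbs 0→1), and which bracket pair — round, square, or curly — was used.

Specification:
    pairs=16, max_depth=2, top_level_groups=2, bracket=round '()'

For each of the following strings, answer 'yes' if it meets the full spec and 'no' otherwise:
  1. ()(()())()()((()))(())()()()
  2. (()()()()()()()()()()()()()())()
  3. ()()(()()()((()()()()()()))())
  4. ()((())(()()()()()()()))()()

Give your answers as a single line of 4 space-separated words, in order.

Answer: no yes no no

Derivation:
String 1 '()(()())()()((()))(())()()()': depth seq [1 0 1 2 1 2 1 0 1 0 1 0 1 2 3 2 1 0 1 2 1 0 1 0 1 0 1 0]
  -> pairs=14 depth=3 groups=9 -> no
String 2 '(()()()()()()()()()()()()()())()': depth seq [1 2 1 2 1 2 1 2 1 2 1 2 1 2 1 2 1 2 1 2 1 2 1 2 1 2 1 2 1 0 1 0]
  -> pairs=16 depth=2 groups=2 -> yes
String 3 '()()(()()()((()()()()()()))())': depth seq [1 0 1 0 1 2 1 2 1 2 1 2 3 4 3 4 3 4 3 4 3 4 3 4 3 2 1 2 1 0]
  -> pairs=15 depth=4 groups=3 -> no
String 4 '()((())(()()()()()()()))()()': depth seq [1 0 1 2 3 2 1 2 3 2 3 2 3 2 3 2 3 2 3 2 3 2 1 0 1 0 1 0]
  -> pairs=14 depth=3 groups=4 -> no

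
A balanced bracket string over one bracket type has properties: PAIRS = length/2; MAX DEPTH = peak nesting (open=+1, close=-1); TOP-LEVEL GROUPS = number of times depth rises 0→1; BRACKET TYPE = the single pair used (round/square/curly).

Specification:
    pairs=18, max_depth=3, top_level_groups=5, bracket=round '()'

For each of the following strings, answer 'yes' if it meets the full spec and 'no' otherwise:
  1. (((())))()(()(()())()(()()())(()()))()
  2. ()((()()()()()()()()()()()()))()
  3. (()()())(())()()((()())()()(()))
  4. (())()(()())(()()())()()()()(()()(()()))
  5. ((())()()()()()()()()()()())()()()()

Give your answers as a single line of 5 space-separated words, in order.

String 1 '(((())))()(()(()())()(()()())(()()))()': depth seq [1 2 3 4 3 2 1 0 1 0 1 2 1 2 3 2 3 2 1 2 1 2 3 2 3 2 3 2 1 2 3 2 3 2 1 0 1 0]
  -> pairs=19 depth=4 groups=4 -> no
String 2 '()((()()()()()()()()()()()()))()': depth seq [1 0 1 2 3 2 3 2 3 2 3 2 3 2 3 2 3 2 3 2 3 2 3 2 3 2 3 2 1 0 1 0]
  -> pairs=16 depth=3 groups=3 -> no
String 3 '(()()())(())()()((()())()()(()))': depth seq [1 2 1 2 1 2 1 0 1 2 1 0 1 0 1 0 1 2 3 2 3 2 1 2 1 2 1 2 3 2 1 0]
  -> pairs=16 depth=3 groups=5 -> no
String 4 '(())()(()())(()()())()()()()(()()(()()))': depth seq [1 2 1 0 1 0 1 2 1 2 1 0 1 2 1 2 1 2 1 0 1 0 1 0 1 0 1 0 1 2 1 2 1 2 3 2 3 2 1 0]
  -> pairs=20 depth=3 groups=9 -> no
String 5 '((())()()()()()()()()()()())()()()()': depth seq [1 2 3 2 1 2 1 2 1 2 1 2 1 2 1 2 1 2 1 2 1 2 1 2 1 2 1 0 1 0 1 0 1 0 1 0]
  -> pairs=18 depth=3 groups=5 -> yes

Answer: no no no no yes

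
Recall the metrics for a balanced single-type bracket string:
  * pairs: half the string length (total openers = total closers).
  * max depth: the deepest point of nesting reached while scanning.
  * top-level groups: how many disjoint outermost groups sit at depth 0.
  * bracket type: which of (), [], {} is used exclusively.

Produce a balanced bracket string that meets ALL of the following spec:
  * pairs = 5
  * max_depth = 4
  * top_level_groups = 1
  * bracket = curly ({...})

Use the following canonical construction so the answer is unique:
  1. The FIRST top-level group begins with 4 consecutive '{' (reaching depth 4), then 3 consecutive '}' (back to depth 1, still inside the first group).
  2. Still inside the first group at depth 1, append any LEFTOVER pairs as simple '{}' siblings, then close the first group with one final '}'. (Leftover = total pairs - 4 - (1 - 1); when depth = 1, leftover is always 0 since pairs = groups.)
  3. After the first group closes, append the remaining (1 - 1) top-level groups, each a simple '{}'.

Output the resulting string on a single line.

Spec: pairs=5 depth=4 groups=1
Leftover pairs = 5 - 4 - (1-1) = 1
First group: deep chain of depth 4 + 1 sibling pairs
Remaining 0 groups: simple '{}' each

Answer: {{{{}}}{}}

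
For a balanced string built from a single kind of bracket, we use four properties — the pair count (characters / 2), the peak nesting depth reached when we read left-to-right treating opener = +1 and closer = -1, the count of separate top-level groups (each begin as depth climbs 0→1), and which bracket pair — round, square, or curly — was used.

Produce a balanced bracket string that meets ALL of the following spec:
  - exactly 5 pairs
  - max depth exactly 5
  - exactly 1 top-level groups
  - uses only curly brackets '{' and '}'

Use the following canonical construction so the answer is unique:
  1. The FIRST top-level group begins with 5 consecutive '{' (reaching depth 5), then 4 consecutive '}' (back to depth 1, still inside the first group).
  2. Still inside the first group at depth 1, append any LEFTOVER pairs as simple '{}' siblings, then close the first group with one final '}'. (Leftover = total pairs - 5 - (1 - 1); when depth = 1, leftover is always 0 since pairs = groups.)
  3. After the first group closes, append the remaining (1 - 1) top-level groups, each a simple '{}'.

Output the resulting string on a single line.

Answer: {{{{{}}}}}

Derivation:
Spec: pairs=5 depth=5 groups=1
Leftover pairs = 5 - 5 - (1-1) = 0
First group: deep chain of depth 5 + 0 sibling pairs
Remaining 0 groups: simple '{}' each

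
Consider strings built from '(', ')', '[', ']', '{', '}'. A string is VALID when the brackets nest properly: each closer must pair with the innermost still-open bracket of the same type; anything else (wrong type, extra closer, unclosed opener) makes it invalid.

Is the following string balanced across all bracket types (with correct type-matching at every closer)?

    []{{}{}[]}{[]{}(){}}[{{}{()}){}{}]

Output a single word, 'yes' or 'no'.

Answer: no

Derivation:
pos 0: push '['; stack = [
pos 1: ']' matches '['; pop; stack = (empty)
pos 2: push '{'; stack = {
pos 3: push '{'; stack = {{
pos 4: '}' matches '{'; pop; stack = {
pos 5: push '{'; stack = {{
pos 6: '}' matches '{'; pop; stack = {
pos 7: push '['; stack = {[
pos 8: ']' matches '['; pop; stack = {
pos 9: '}' matches '{'; pop; stack = (empty)
pos 10: push '{'; stack = {
pos 11: push '['; stack = {[
pos 12: ']' matches '['; pop; stack = {
pos 13: push '{'; stack = {{
pos 14: '}' matches '{'; pop; stack = {
pos 15: push '('; stack = {(
pos 16: ')' matches '('; pop; stack = {
pos 17: push '{'; stack = {{
pos 18: '}' matches '{'; pop; stack = {
pos 19: '}' matches '{'; pop; stack = (empty)
pos 20: push '['; stack = [
pos 21: push '{'; stack = [{
pos 22: push '{'; stack = [{{
pos 23: '}' matches '{'; pop; stack = [{
pos 24: push '{'; stack = [{{
pos 25: push '('; stack = [{{(
pos 26: ')' matches '('; pop; stack = [{{
pos 27: '}' matches '{'; pop; stack = [{
pos 28: saw closer ')' but top of stack is '{' (expected '}') → INVALID
Verdict: type mismatch at position 28: ')' closes '{' → no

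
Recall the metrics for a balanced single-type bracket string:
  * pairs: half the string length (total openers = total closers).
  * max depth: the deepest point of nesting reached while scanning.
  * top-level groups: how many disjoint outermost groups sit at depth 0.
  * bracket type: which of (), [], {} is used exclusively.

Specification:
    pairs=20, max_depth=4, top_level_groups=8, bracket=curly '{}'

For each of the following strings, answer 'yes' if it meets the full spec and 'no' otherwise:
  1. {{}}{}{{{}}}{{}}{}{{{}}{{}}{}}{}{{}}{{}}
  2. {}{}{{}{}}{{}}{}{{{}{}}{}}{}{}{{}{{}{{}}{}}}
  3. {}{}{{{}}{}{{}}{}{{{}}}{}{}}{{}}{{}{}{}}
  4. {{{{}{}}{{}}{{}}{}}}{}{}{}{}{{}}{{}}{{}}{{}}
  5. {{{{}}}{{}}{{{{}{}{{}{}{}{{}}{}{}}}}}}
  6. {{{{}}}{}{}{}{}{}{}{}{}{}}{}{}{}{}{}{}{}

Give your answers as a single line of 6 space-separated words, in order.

Answer: no no no no no yes

Derivation:
String 1 '{{}}{}{{{}}}{{}}{}{{{}}{{}}{}}{}{{}}{{}}': depth seq [1 2 1 0 1 0 1 2 3 2 1 0 1 2 1 0 1 0 1 2 3 2 1 2 3 2 1 2 1 0 1 0 1 2 1 0 1 2 1 0]
  -> pairs=20 depth=3 groups=9 -> no
String 2 '{}{}{{}{}}{{}}{}{{{}{}}{}}{}{}{{}{{}{{}}{}}}': depth seq [1 0 1 0 1 2 1 2 1 0 1 2 1 0 1 0 1 2 3 2 3 2 1 2 1 0 1 0 1 0 1 2 1 2 3 2 3 4 3 2 3 2 1 0]
  -> pairs=22 depth=4 groups=9 -> no
String 3 '{}{}{{{}}{}{{}}{}{{{}}}{}{}}{{}}{{}{}{}}': depth seq [1 0 1 0 1 2 3 2 1 2 1 2 3 2 1 2 1 2 3 4 3 2 1 2 1 2 1 0 1 2 1 0 1 2 1 2 1 2 1 0]
  -> pairs=20 depth=4 groups=5 -> no
String 4 '{{{{}{}}{{}}{{}}{}}}{}{}{}{}{{}}{{}}{{}}{{}}': depth seq [1 2 3 4 3 4 3 2 3 4 3 2 3 4 3 2 3 2 1 0 1 0 1 0 1 0 1 0 1 2 1 0 1 2 1 0 1 2 1 0 1 2 1 0]
  -> pairs=22 depth=4 groups=9 -> no
String 5 '{{{{}}}{{}}{{{{}{}{{}{}{}{{}}{}{}}}}}}': depth seq [1 2 3 4 3 2 1 2 3 2 1 2 3 4 5 4 5 4 5 6 5 6 5 6 5 6 7 6 5 6 5 6 5 4 3 2 1 0]
  -> pairs=19 depth=7 groups=1 -> no
String 6 '{{{{}}}{}{}{}{}{}{}{}{}{}}{}{}{}{}{}{}{}': depth seq [1 2 3 4 3 2 1 2 1 2 1 2 1 2 1 2 1 2 1 2 1 2 1 2 1 0 1 0 1 0 1 0 1 0 1 0 1 0 1 0]
  -> pairs=20 depth=4 groups=8 -> yes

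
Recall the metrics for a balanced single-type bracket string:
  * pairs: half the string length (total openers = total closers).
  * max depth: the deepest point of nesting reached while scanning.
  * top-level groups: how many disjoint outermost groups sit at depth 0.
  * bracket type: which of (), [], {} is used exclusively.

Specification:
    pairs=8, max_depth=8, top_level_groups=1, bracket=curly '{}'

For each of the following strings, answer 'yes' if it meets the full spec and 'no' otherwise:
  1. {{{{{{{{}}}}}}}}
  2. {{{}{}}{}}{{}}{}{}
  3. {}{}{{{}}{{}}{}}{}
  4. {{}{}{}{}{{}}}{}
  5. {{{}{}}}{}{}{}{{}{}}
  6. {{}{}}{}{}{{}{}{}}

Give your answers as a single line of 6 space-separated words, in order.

String 1 '{{{{{{{{}}}}}}}}': depth seq [1 2 3 4 5 6 7 8 7 6 5 4 3 2 1 0]
  -> pairs=8 depth=8 groups=1 -> yes
String 2 '{{{}{}}{}}{{}}{}{}': depth seq [1 2 3 2 3 2 1 2 1 0 1 2 1 0 1 0 1 0]
  -> pairs=9 depth=3 groups=4 -> no
String 3 '{}{}{{{}}{{}}{}}{}': depth seq [1 0 1 0 1 2 3 2 1 2 3 2 1 2 1 0 1 0]
  -> pairs=9 depth=3 groups=4 -> no
String 4 '{{}{}{}{}{{}}}{}': depth seq [1 2 1 2 1 2 1 2 1 2 3 2 1 0 1 0]
  -> pairs=8 depth=3 groups=2 -> no
String 5 '{{{}{}}}{}{}{}{{}{}}': depth seq [1 2 3 2 3 2 1 0 1 0 1 0 1 0 1 2 1 2 1 0]
  -> pairs=10 depth=3 groups=5 -> no
String 6 '{{}{}}{}{}{{}{}{}}': depth seq [1 2 1 2 1 0 1 0 1 0 1 2 1 2 1 2 1 0]
  -> pairs=9 depth=2 groups=4 -> no

Answer: yes no no no no no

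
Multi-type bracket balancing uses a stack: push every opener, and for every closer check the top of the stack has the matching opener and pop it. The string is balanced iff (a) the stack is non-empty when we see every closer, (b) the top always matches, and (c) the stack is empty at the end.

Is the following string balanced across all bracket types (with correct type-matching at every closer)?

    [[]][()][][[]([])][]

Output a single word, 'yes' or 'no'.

pos 0: push '['; stack = [
pos 1: push '['; stack = [[
pos 2: ']' matches '['; pop; stack = [
pos 3: ']' matches '['; pop; stack = (empty)
pos 4: push '['; stack = [
pos 5: push '('; stack = [(
pos 6: ')' matches '('; pop; stack = [
pos 7: ']' matches '['; pop; stack = (empty)
pos 8: push '['; stack = [
pos 9: ']' matches '['; pop; stack = (empty)
pos 10: push '['; stack = [
pos 11: push '['; stack = [[
pos 12: ']' matches '['; pop; stack = [
pos 13: push '('; stack = [(
pos 14: push '['; stack = [([
pos 15: ']' matches '['; pop; stack = [(
pos 16: ')' matches '('; pop; stack = [
pos 17: ']' matches '['; pop; stack = (empty)
pos 18: push '['; stack = [
pos 19: ']' matches '['; pop; stack = (empty)
end: stack empty → VALID
Verdict: properly nested → yes

Answer: yes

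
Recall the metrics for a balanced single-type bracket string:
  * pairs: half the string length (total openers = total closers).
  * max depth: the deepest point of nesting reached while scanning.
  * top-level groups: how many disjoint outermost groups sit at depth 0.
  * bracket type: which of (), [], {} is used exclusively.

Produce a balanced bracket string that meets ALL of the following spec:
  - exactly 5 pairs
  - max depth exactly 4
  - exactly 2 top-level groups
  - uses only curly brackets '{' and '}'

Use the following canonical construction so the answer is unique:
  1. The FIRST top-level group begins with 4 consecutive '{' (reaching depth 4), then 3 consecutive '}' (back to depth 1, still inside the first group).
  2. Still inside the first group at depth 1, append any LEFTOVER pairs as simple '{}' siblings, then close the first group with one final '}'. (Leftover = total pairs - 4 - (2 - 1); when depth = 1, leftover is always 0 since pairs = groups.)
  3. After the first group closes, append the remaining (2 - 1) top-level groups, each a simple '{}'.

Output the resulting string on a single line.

Answer: {{{{}}}}{}

Derivation:
Spec: pairs=5 depth=4 groups=2
Leftover pairs = 5 - 4 - (2-1) = 0
First group: deep chain of depth 4 + 0 sibling pairs
Remaining 1 groups: simple '{}' each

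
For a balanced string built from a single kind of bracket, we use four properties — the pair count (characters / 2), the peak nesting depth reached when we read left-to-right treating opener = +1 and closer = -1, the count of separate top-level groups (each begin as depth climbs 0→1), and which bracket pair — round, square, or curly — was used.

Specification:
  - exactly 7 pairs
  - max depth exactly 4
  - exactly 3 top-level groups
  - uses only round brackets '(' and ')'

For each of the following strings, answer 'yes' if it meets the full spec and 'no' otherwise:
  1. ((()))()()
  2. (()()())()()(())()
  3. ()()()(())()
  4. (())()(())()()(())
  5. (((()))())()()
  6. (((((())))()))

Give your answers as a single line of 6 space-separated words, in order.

String 1 '((()))()()': depth seq [1 2 3 2 1 0 1 0 1 0]
  -> pairs=5 depth=3 groups=3 -> no
String 2 '(()()())()()(())()': depth seq [1 2 1 2 1 2 1 0 1 0 1 0 1 2 1 0 1 0]
  -> pairs=9 depth=2 groups=5 -> no
String 3 '()()()(())()': depth seq [1 0 1 0 1 0 1 2 1 0 1 0]
  -> pairs=6 depth=2 groups=5 -> no
String 4 '(())()(())()()(())': depth seq [1 2 1 0 1 0 1 2 1 0 1 0 1 0 1 2 1 0]
  -> pairs=9 depth=2 groups=6 -> no
String 5 '(((()))())()()': depth seq [1 2 3 4 3 2 1 2 1 0 1 0 1 0]
  -> pairs=7 depth=4 groups=3 -> yes
String 6 '(((((())))()))': depth seq [1 2 3 4 5 6 5 4 3 2 3 2 1 0]
  -> pairs=7 depth=6 groups=1 -> no

Answer: no no no no yes no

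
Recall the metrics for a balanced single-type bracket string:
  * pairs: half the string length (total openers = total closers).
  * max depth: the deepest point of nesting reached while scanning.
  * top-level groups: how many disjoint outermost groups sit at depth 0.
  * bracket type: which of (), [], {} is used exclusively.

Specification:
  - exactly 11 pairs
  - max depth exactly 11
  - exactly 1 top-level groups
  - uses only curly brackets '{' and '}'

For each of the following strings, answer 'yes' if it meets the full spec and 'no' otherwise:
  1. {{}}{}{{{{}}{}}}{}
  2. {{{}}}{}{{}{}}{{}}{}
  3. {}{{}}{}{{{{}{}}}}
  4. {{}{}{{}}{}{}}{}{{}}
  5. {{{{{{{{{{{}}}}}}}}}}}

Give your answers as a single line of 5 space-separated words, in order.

Answer: no no no no yes

Derivation:
String 1 '{{}}{}{{{{}}{}}}{}': depth seq [1 2 1 0 1 0 1 2 3 4 3 2 3 2 1 0 1 0]
  -> pairs=9 depth=4 groups=4 -> no
String 2 '{{{}}}{}{{}{}}{{}}{}': depth seq [1 2 3 2 1 0 1 0 1 2 1 2 1 0 1 2 1 0 1 0]
  -> pairs=10 depth=3 groups=5 -> no
String 3 '{}{{}}{}{{{{}{}}}}': depth seq [1 0 1 2 1 0 1 0 1 2 3 4 3 4 3 2 1 0]
  -> pairs=9 depth=4 groups=4 -> no
String 4 '{{}{}{{}}{}{}}{}{{}}': depth seq [1 2 1 2 1 2 3 2 1 2 1 2 1 0 1 0 1 2 1 0]
  -> pairs=10 depth=3 groups=3 -> no
String 5 '{{{{{{{{{{{}}}}}}}}}}}': depth seq [1 2 3 4 5 6 7 8 9 10 11 10 9 8 7 6 5 4 3 2 1 0]
  -> pairs=11 depth=11 groups=1 -> yes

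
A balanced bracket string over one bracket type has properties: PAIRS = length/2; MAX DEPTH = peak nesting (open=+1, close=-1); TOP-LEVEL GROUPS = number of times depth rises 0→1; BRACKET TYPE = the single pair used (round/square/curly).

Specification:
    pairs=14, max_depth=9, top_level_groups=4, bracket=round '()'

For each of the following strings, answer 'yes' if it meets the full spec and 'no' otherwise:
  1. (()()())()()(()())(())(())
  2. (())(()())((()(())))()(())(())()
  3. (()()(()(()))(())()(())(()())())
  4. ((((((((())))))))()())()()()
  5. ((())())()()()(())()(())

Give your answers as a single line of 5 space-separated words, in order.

String 1 '(()()())()()(()())(())(())': depth seq [1 2 1 2 1 2 1 0 1 0 1 0 1 2 1 2 1 0 1 2 1 0 1 2 1 0]
  -> pairs=13 depth=2 groups=6 -> no
String 2 '(())(()())((()(())))()(())(())()': depth seq [1 2 1 0 1 2 1 2 1 0 1 2 3 2 3 4 3 2 1 0 1 0 1 2 1 0 1 2 1 0 1 0]
  -> pairs=16 depth=4 groups=7 -> no
String 3 '(()()(()(()))(())()(())(()())())': depth seq [1 2 1 2 1 2 3 2 3 4 3 2 1 2 3 2 1 2 1 2 3 2 1 2 3 2 3 2 1 2 1 0]
  -> pairs=16 depth=4 groups=1 -> no
String 4 '((((((((())))))))()())()()()': depth seq [1 2 3 4 5 6 7 8 9 8 7 6 5 4 3 2 1 2 1 2 1 0 1 0 1 0 1 0]
  -> pairs=14 depth=9 groups=4 -> yes
String 5 '((())())()()()(())()(())': depth seq [1 2 3 2 1 2 1 0 1 0 1 0 1 0 1 2 1 0 1 0 1 2 1 0]
  -> pairs=12 depth=3 groups=7 -> no

Answer: no no no yes no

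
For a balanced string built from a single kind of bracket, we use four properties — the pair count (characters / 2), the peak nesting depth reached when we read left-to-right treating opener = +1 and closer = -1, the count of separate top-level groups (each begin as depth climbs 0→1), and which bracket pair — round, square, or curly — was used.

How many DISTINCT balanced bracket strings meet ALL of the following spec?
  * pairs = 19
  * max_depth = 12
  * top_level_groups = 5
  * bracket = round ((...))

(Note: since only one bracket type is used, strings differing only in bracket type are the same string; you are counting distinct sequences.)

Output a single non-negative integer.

Answer: 17835

Derivation:
Spec: pairs=19 depth=12 groups=5
Count(depth <= 12) = 124059835
Count(depth <= 11) = 124042000
Count(depth == 12) = 124059835 - 124042000 = 17835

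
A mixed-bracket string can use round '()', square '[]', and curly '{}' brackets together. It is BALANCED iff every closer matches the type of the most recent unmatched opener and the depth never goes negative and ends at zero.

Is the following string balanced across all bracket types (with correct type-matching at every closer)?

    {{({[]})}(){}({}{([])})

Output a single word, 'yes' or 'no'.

pos 0: push '{'; stack = {
pos 1: push '{'; stack = {{
pos 2: push '('; stack = {{(
pos 3: push '{'; stack = {{({
pos 4: push '['; stack = {{({[
pos 5: ']' matches '['; pop; stack = {{({
pos 6: '}' matches '{'; pop; stack = {{(
pos 7: ')' matches '('; pop; stack = {{
pos 8: '}' matches '{'; pop; stack = {
pos 9: push '('; stack = {(
pos 10: ')' matches '('; pop; stack = {
pos 11: push '{'; stack = {{
pos 12: '}' matches '{'; pop; stack = {
pos 13: push '('; stack = {(
pos 14: push '{'; stack = {({
pos 15: '}' matches '{'; pop; stack = {(
pos 16: push '{'; stack = {({
pos 17: push '('; stack = {({(
pos 18: push '['; stack = {({([
pos 19: ']' matches '['; pop; stack = {({(
pos 20: ')' matches '('; pop; stack = {({
pos 21: '}' matches '{'; pop; stack = {(
pos 22: ')' matches '('; pop; stack = {
end: stack still non-empty ({) → INVALID
Verdict: unclosed openers at end: { → no

Answer: no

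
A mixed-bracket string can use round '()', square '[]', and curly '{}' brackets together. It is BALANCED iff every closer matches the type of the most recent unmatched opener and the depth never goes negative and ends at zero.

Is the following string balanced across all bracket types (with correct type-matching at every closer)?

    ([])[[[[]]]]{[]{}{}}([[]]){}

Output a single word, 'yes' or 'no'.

pos 0: push '('; stack = (
pos 1: push '['; stack = ([
pos 2: ']' matches '['; pop; stack = (
pos 3: ')' matches '('; pop; stack = (empty)
pos 4: push '['; stack = [
pos 5: push '['; stack = [[
pos 6: push '['; stack = [[[
pos 7: push '['; stack = [[[[
pos 8: ']' matches '['; pop; stack = [[[
pos 9: ']' matches '['; pop; stack = [[
pos 10: ']' matches '['; pop; stack = [
pos 11: ']' matches '['; pop; stack = (empty)
pos 12: push '{'; stack = {
pos 13: push '['; stack = {[
pos 14: ']' matches '['; pop; stack = {
pos 15: push '{'; stack = {{
pos 16: '}' matches '{'; pop; stack = {
pos 17: push '{'; stack = {{
pos 18: '}' matches '{'; pop; stack = {
pos 19: '}' matches '{'; pop; stack = (empty)
pos 20: push '('; stack = (
pos 21: push '['; stack = ([
pos 22: push '['; stack = ([[
pos 23: ']' matches '['; pop; stack = ([
pos 24: ']' matches '['; pop; stack = (
pos 25: ')' matches '('; pop; stack = (empty)
pos 26: push '{'; stack = {
pos 27: '}' matches '{'; pop; stack = (empty)
end: stack empty → VALID
Verdict: properly nested → yes

Answer: yes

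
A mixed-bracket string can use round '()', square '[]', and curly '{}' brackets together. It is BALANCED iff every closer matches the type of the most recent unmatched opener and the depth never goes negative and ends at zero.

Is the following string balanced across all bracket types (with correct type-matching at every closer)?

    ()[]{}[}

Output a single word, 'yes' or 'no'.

Answer: no

Derivation:
pos 0: push '('; stack = (
pos 1: ')' matches '('; pop; stack = (empty)
pos 2: push '['; stack = [
pos 3: ']' matches '['; pop; stack = (empty)
pos 4: push '{'; stack = {
pos 5: '}' matches '{'; pop; stack = (empty)
pos 6: push '['; stack = [
pos 7: saw closer '}' but top of stack is '[' (expected ']') → INVALID
Verdict: type mismatch at position 7: '}' closes '[' → no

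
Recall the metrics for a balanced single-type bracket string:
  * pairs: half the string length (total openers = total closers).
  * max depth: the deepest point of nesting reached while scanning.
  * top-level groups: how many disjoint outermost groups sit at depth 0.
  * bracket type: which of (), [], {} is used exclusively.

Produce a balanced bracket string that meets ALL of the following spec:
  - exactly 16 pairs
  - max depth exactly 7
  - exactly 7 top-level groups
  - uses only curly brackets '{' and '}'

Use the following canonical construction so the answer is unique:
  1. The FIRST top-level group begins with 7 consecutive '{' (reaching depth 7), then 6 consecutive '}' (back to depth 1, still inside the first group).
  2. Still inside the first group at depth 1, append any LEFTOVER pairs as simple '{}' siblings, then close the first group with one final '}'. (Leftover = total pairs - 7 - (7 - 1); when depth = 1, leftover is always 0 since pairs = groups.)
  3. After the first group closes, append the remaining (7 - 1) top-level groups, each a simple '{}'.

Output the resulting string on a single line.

Answer: {{{{{{{}}}}}}{}{}{}}{}{}{}{}{}{}

Derivation:
Spec: pairs=16 depth=7 groups=7
Leftover pairs = 16 - 7 - (7-1) = 3
First group: deep chain of depth 7 + 3 sibling pairs
Remaining 6 groups: simple '{}' each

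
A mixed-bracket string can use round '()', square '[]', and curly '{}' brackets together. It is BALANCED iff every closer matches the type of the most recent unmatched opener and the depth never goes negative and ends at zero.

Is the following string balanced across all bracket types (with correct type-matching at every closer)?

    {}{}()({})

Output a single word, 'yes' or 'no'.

Answer: yes

Derivation:
pos 0: push '{'; stack = {
pos 1: '}' matches '{'; pop; stack = (empty)
pos 2: push '{'; stack = {
pos 3: '}' matches '{'; pop; stack = (empty)
pos 4: push '('; stack = (
pos 5: ')' matches '('; pop; stack = (empty)
pos 6: push '('; stack = (
pos 7: push '{'; stack = ({
pos 8: '}' matches '{'; pop; stack = (
pos 9: ')' matches '('; pop; stack = (empty)
end: stack empty → VALID
Verdict: properly nested → yes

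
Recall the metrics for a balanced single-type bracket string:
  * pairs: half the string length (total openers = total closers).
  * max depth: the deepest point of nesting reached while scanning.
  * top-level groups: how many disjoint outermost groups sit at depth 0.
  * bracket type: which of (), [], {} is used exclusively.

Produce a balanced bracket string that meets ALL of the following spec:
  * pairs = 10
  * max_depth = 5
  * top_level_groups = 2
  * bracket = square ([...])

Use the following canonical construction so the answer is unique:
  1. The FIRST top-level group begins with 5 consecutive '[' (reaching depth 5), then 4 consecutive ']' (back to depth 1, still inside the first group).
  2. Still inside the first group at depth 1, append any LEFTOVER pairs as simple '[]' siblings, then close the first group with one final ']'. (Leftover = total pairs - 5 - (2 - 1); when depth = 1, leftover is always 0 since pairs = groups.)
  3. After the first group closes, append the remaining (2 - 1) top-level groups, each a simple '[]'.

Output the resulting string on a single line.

Spec: pairs=10 depth=5 groups=2
Leftover pairs = 10 - 5 - (2-1) = 4
First group: deep chain of depth 5 + 4 sibling pairs
Remaining 1 groups: simple '[]' each

Answer: [[[[[]]]][][][][]][]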